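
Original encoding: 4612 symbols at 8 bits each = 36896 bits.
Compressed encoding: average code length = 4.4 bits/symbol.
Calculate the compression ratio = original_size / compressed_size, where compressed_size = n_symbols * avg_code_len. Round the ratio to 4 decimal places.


original_size = n_symbols * orig_bits = 4612 * 8 = 36896 bits
compressed_size = n_symbols * avg_code_len = 4612 * 4.4 = 20292.8 bits
ratio = original_size / compressed_size = 36896 / 20292.8 = 1.8182

Compression ratio = 1.8182


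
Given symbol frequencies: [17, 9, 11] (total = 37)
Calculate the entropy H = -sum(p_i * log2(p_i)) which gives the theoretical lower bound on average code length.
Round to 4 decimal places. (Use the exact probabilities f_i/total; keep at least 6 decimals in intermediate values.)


Per-symbol terms -p_i * log2(p_i) with p_i = f_i/37:
  p = 17/37 = 0.459459: log2(p) = -1.121991, -p*log2(p) = 0.515509
  p = 9/37 = 0.243243: log2(p) = -2.039528, -p*log2(p) = 0.496101
  p = 11/37 = 0.297297: log2(p) = -1.750022, -p*log2(p) = 0.520277
H = 0.515509 + 0.496101 + 0.520277 = 1.531887

H = 1.5319 bits/symbol


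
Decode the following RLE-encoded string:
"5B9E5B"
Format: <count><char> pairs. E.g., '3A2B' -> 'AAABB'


Expanding each <count><char> pair:
  5B -> 'BBBBB'
  9E -> 'EEEEEEEEE'
  5B -> 'BBBBB'

Decoded = BBBBBEEEEEEEEEBBBBB


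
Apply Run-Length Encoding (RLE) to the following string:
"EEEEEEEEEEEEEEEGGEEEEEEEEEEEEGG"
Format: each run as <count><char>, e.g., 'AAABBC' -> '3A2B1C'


Scanning runs left to right:
  i=0: run of 'E' x 15 -> '15E'
  i=15: run of 'G' x 2 -> '2G'
  i=17: run of 'E' x 12 -> '12E'
  i=29: run of 'G' x 2 -> '2G'

RLE = 15E2G12E2G


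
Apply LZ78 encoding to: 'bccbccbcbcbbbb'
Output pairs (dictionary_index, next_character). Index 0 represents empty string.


LZ78 encoding steps:
Dictionary: {0: ''}
Step 1: w='' (idx 0), next='b' -> output (0, 'b'), add 'b' as idx 1
Step 2: w='' (idx 0), next='c' -> output (0, 'c'), add 'c' as idx 2
Step 3: w='c' (idx 2), next='b' -> output (2, 'b'), add 'cb' as idx 3
Step 4: w='c' (idx 2), next='c' -> output (2, 'c'), add 'cc' as idx 4
Step 5: w='b' (idx 1), next='c' -> output (1, 'c'), add 'bc' as idx 5
Step 6: w='bc' (idx 5), next='b' -> output (5, 'b'), add 'bcb' as idx 6
Step 7: w='b' (idx 1), next='b' -> output (1, 'b'), add 'bb' as idx 7
Step 8: w='b' (idx 1), end of input -> output (1, '')


Encoded: [(0, 'b'), (0, 'c'), (2, 'b'), (2, 'c'), (1, 'c'), (5, 'b'), (1, 'b'), (1, '')]


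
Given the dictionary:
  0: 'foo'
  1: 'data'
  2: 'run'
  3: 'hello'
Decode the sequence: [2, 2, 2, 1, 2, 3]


Look up each index in the dictionary:
  2 -> 'run'
  2 -> 'run'
  2 -> 'run'
  1 -> 'data'
  2 -> 'run'
  3 -> 'hello'

Decoded: "run run run data run hello"


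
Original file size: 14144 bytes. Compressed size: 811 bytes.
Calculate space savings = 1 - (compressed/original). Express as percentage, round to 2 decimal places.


ratio = compressed/original = 811/14144 = 0.057339
savings = 1 - ratio = 1 - 0.057339 = 0.942661
as a percentage: 0.942661 * 100 = 94.27%

Space savings = 1 - 811/14144 = 94.27%


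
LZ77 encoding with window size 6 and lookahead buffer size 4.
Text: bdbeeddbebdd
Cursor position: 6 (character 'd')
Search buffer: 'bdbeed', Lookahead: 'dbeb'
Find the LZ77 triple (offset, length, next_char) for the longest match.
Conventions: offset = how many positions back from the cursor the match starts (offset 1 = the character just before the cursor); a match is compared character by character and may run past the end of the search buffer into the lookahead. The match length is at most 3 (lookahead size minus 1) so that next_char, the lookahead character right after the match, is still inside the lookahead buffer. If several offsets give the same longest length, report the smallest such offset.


Try each offset into the search buffer:
  offset=1 (pos 5, char 'd'): match length 1
  offset=2 (pos 4, char 'e'): match length 0
  offset=3 (pos 3, char 'e'): match length 0
  offset=4 (pos 2, char 'b'): match length 0
  offset=5 (pos 1, char 'd'): match length 3
  offset=6 (pos 0, char 'b'): match length 0
Longest match has length 3 at offset 5.
next_char = character at position 6 + 3 = 9 -> 'b'

Best match: offset=5, length=3 (matching 'dbe' starting at position 1)
LZ77 triple: (5, 3, 'b')


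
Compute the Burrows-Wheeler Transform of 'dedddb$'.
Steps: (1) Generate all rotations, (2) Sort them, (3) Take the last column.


Rotations (sorted):
  0: $dedddb -> last char: b
  1: b$deddd -> last char: d
  2: db$dedd -> last char: d
  3: ddb$ded -> last char: d
  4: dddb$de -> last char: e
  5: dedddb$ -> last char: $
  6: edddb$d -> last char: d


BWT = bddde$d


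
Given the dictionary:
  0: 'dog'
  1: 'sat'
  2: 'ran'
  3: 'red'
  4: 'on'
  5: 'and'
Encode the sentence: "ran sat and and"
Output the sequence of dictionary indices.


Look up each word in the dictionary:
  'ran' -> 2
  'sat' -> 1
  'and' -> 5
  'and' -> 5

Encoded: [2, 1, 5, 5]


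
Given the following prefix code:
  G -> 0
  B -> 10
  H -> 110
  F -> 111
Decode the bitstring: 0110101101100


Decoding step by step:
Bits 0 -> G
Bits 110 -> H
Bits 10 -> B
Bits 110 -> H
Bits 110 -> H
Bits 0 -> G


Decoded message: GHBHHG


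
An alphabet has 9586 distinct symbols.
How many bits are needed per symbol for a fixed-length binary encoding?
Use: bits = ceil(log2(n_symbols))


log2(9586) = 13.2267
Bracket: 2^13 = 8192 < 9586 <= 2^14 = 16384
So ceil(log2(9586)) = 14

bits = ceil(log2(9586)) = ceil(13.2267) = 14 bits


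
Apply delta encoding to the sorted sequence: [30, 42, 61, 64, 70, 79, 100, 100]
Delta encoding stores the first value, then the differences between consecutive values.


First value: 30
Deltas:
  42 - 30 = 12
  61 - 42 = 19
  64 - 61 = 3
  70 - 64 = 6
  79 - 70 = 9
  100 - 79 = 21
  100 - 100 = 0


Delta encoded: [30, 12, 19, 3, 6, 9, 21, 0]


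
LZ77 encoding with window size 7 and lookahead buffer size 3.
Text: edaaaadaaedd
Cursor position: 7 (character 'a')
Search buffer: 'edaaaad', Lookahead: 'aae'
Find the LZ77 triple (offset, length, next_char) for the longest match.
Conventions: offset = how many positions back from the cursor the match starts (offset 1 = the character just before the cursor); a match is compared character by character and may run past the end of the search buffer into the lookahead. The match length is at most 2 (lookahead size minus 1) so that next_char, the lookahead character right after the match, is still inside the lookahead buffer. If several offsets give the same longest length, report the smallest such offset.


Try each offset into the search buffer:
  offset=1 (pos 6, char 'd'): match length 0
  offset=2 (pos 5, char 'a'): match length 1
  offset=3 (pos 4, char 'a'): match length 2
  offset=4 (pos 3, char 'a'): match length 2
  offset=5 (pos 2, char 'a'): match length 2
  offset=6 (pos 1, char 'd'): match length 0
  offset=7 (pos 0, char 'e'): match length 0
Longest match has length 2, found at offsets 3, 4, 5; take the smallest, offset 3.
next_char = character at position 7 + 2 = 9 -> 'e'

Best match: offset=3, length=2 (matching 'aa' starting at position 4)
LZ77 triple: (3, 2, 'e')


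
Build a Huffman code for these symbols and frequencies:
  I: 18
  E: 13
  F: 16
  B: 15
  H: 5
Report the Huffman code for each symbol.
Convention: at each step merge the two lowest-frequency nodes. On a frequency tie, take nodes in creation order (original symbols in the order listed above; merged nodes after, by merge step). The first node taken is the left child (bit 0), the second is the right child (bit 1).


Huffman tree construction:
Step 1: Merge H(5) + E(13) = 18
Step 2: Merge B(15) + F(16) = 31
Step 3: Merge I(18) + (H+E)(18) = 36
Step 4: Merge (B+F)(31) + (I+(H+E))(36) = 67
Read each symbol's code off the tree from the root (left child = 0, right child = 1).

Codes:
  I: 10 (length 2)
  E: 111 (length 3)
  F: 01 (length 2)
  B: 00 (length 2)
  H: 110 (length 3)
Average code length: 152/67 = 2.2687 bits/symbol


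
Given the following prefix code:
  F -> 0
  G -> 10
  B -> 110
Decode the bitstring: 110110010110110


Decoding step by step:
Bits 110 -> B
Bits 110 -> B
Bits 0 -> F
Bits 10 -> G
Bits 110 -> B
Bits 110 -> B


Decoded message: BBFGBB


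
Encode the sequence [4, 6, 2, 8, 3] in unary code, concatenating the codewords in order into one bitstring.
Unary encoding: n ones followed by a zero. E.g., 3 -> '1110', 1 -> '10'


Encode each number as n ones followed by a terminating 0:
  4 -> 11110 (5 bits)
  6 -> 1111110 (7 bits)
  2 -> 110 (3 bits)
  8 -> 111111110 (9 bits)
  3 -> 1110 (4 bits)
Total length = 5 + 7 + 3 + 9 + 4 = 28 bits.

Unary([4, 6, 2, 8, 3]) = 1111011111101101111111101110 (28 bits)


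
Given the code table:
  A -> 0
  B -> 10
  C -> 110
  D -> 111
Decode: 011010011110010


Decoding:
0 -> A
110 -> C
10 -> B
0 -> A
111 -> D
10 -> B
0 -> A
10 -> B


Result: ACBADBAB


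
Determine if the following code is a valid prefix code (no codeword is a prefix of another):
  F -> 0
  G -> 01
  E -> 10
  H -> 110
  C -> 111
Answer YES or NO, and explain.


Checking each pair (does one codeword prefix another?):
  F='0' vs G='01': prefix -- VIOLATION

NO -- this is NOT a valid prefix code. F (0) is a prefix of G (01).


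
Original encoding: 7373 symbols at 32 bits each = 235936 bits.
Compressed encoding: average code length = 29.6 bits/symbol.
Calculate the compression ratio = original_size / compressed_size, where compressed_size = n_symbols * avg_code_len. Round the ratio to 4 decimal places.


original_size = n_symbols * orig_bits = 7373 * 32 = 235936 bits
compressed_size = n_symbols * avg_code_len = 7373 * 29.6 = 218240.8 bits
ratio = original_size / compressed_size = 235936 / 218240.8 = 1.0811

Compression ratio = 1.0811


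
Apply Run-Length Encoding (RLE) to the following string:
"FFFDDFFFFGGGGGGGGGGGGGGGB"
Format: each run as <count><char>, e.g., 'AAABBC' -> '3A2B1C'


Scanning runs left to right:
  i=0: run of 'F' x 3 -> '3F'
  i=3: run of 'D' x 2 -> '2D'
  i=5: run of 'F' x 4 -> '4F'
  i=9: run of 'G' x 15 -> '15G'
  i=24: run of 'B' x 1 -> '1B'

RLE = 3F2D4F15G1B


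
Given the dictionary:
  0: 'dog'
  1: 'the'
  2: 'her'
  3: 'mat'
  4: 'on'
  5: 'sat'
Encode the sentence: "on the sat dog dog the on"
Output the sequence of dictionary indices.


Look up each word in the dictionary:
  'on' -> 4
  'the' -> 1
  'sat' -> 5
  'dog' -> 0
  'dog' -> 0
  'the' -> 1
  'on' -> 4

Encoded: [4, 1, 5, 0, 0, 1, 4]


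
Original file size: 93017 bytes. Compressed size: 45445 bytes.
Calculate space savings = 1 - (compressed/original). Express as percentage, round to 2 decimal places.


ratio = compressed/original = 45445/93017 = 0.488567
savings = 1 - ratio = 1 - 0.488567 = 0.511433
as a percentage: 0.511433 * 100 = 51.14%

Space savings = 1 - 45445/93017 = 51.14%


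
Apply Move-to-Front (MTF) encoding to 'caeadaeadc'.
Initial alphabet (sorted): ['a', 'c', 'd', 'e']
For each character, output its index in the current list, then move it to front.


MTF encoding:
'c': index 1 in ['a', 'c', 'd', 'e'] -> ['c', 'a', 'd', 'e']
'a': index 1 in ['c', 'a', 'd', 'e'] -> ['a', 'c', 'd', 'e']
'e': index 3 in ['a', 'c', 'd', 'e'] -> ['e', 'a', 'c', 'd']
'a': index 1 in ['e', 'a', 'c', 'd'] -> ['a', 'e', 'c', 'd']
'd': index 3 in ['a', 'e', 'c', 'd'] -> ['d', 'a', 'e', 'c']
'a': index 1 in ['d', 'a', 'e', 'c'] -> ['a', 'd', 'e', 'c']
'e': index 2 in ['a', 'd', 'e', 'c'] -> ['e', 'a', 'd', 'c']
'a': index 1 in ['e', 'a', 'd', 'c'] -> ['a', 'e', 'd', 'c']
'd': index 2 in ['a', 'e', 'd', 'c'] -> ['d', 'a', 'e', 'c']
'c': index 3 in ['d', 'a', 'e', 'c'] -> ['c', 'd', 'a', 'e']


Output: [1, 1, 3, 1, 3, 1, 2, 1, 2, 3]


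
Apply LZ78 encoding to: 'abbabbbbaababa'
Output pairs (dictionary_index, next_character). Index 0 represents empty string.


LZ78 encoding steps:
Dictionary: {0: ''}
Step 1: w='' (idx 0), next='a' -> output (0, 'a'), add 'a' as idx 1
Step 2: w='' (idx 0), next='b' -> output (0, 'b'), add 'b' as idx 2
Step 3: w='b' (idx 2), next='a' -> output (2, 'a'), add 'ba' as idx 3
Step 4: w='b' (idx 2), next='b' -> output (2, 'b'), add 'bb' as idx 4
Step 5: w='bb' (idx 4), next='a' -> output (4, 'a'), add 'bba' as idx 5
Step 6: w='a' (idx 1), next='b' -> output (1, 'b'), add 'ab' as idx 6
Step 7: w='ab' (idx 6), next='a' -> output (6, 'a'), add 'aba' as idx 7


Encoded: [(0, 'a'), (0, 'b'), (2, 'a'), (2, 'b'), (4, 'a'), (1, 'b'), (6, 'a')]


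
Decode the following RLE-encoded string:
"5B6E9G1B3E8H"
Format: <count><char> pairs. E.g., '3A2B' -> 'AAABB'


Expanding each <count><char> pair:
  5B -> 'BBBBB'
  6E -> 'EEEEEE'
  9G -> 'GGGGGGGGG'
  1B -> 'B'
  3E -> 'EEE'
  8H -> 'HHHHHHHH'

Decoded = BBBBBEEEEEEGGGGGGGGGBEEEHHHHHHHH


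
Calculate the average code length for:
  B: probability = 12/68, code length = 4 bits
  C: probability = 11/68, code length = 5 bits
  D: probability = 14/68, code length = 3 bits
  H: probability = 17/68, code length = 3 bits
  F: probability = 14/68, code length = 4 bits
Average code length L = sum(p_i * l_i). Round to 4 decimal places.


Weighted contributions p_i * l_i:
  B: (12/68) * 4 = 48/68
  C: (11/68) * 5 = 55/68
  D: (14/68) * 3 = 42/68
  H: (17/68) * 3 = 51/68
  F: (14/68) * 4 = 56/68
Sum = (48 + 55 + 42 + 51 + 56)/68 = 252/68

L = 252/68 = 3.7059 bits/symbol


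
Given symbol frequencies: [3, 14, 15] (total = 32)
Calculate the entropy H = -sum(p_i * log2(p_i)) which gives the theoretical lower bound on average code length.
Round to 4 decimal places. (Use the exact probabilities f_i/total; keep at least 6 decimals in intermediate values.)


Per-symbol terms -p_i * log2(p_i) with p_i = f_i/32:
  p = 3/32 = 0.093750: log2(p) = -3.415037, -p*log2(p) = 0.320160
  p = 14/32 = 0.437500: log2(p) = -1.192645, -p*log2(p) = 0.521782
  p = 15/32 = 0.468750: log2(p) = -1.093109, -p*log2(p) = 0.512395
H = 0.320160 + 0.521782 + 0.512395 = 1.354337

H = 1.3543 bits/symbol


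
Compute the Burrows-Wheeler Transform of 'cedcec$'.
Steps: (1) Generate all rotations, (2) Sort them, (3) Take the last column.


Rotations (sorted):
  0: $cedcec -> last char: c
  1: c$cedce -> last char: e
  2: cec$ced -> last char: d
  3: cedcec$ -> last char: $
  4: dcec$ce -> last char: e
  5: ec$cedc -> last char: c
  6: edcec$c -> last char: c


BWT = ced$ecc


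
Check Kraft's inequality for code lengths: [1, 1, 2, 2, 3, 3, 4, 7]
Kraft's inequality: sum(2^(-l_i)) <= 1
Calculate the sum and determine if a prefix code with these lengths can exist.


Sum = 2^(-1) + 2^(-1) + 2^(-2) + 2^(-2) + 2^(-3) + 2^(-3) + 2^(-4) + 2^(-7)
    = 0.5 + 0.5 + 0.25 + 0.25 + 0.125 + 0.125 + 0.0625 + 0.0078125
    = 233/128 = 1.8203125
Since 1.8203125 > 1, Kraft's inequality is NOT satisfied.
A prefix code with these lengths CANNOT exist.

Kraft sum = 1.8203125. Not satisfied.


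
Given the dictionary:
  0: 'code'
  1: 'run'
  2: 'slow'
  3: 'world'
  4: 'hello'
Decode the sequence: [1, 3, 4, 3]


Look up each index in the dictionary:
  1 -> 'run'
  3 -> 'world'
  4 -> 'hello'
  3 -> 'world'

Decoded: "run world hello world"


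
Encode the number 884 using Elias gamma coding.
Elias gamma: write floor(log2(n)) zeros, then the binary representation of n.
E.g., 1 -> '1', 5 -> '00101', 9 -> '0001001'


num_bits = floor(log2(884)) + 1 = 10
leading_zeros = num_bits - 1 = 9
binary(884) = 1101110100

Elias gamma(884) = '000000000' + '1101110100' = 0000000001101110100 (19 bits)


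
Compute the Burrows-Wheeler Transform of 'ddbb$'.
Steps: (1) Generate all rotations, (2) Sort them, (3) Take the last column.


Rotations (sorted):
  0: $ddbb -> last char: b
  1: b$ddb -> last char: b
  2: bb$dd -> last char: d
  3: dbb$d -> last char: d
  4: ddbb$ -> last char: $


BWT = bbdd$


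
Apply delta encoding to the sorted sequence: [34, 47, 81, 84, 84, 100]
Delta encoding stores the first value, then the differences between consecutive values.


First value: 34
Deltas:
  47 - 34 = 13
  81 - 47 = 34
  84 - 81 = 3
  84 - 84 = 0
  100 - 84 = 16


Delta encoded: [34, 13, 34, 3, 0, 16]


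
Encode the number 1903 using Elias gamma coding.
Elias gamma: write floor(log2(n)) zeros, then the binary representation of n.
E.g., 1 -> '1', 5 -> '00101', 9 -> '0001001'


num_bits = floor(log2(1903)) + 1 = 11
leading_zeros = num_bits - 1 = 10
binary(1903) = 11101101111

Elias gamma(1903) = '0000000000' + '11101101111' = 000000000011101101111 (21 bits)


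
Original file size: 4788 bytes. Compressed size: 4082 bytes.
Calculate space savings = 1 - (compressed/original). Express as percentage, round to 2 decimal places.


ratio = compressed/original = 4082/4788 = 0.852548
savings = 1 - ratio = 1 - 0.852548 = 0.147452
as a percentage: 0.147452 * 100 = 14.75%

Space savings = 1 - 4082/4788 = 14.75%


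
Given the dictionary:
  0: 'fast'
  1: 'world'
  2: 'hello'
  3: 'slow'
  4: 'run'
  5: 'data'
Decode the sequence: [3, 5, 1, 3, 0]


Look up each index in the dictionary:
  3 -> 'slow'
  5 -> 'data'
  1 -> 'world'
  3 -> 'slow'
  0 -> 'fast'

Decoded: "slow data world slow fast"


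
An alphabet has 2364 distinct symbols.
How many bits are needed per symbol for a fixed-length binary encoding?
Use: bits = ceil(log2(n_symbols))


log2(2364) = 11.207
Bracket: 2^11 = 2048 < 2364 <= 2^12 = 4096
So ceil(log2(2364)) = 12

bits = ceil(log2(2364)) = ceil(11.207) = 12 bits


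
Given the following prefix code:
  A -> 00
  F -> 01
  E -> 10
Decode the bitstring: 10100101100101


Decoding step by step:
Bits 10 -> E
Bits 10 -> E
Bits 01 -> F
Bits 01 -> F
Bits 10 -> E
Bits 01 -> F
Bits 01 -> F


Decoded message: EEFFEFF


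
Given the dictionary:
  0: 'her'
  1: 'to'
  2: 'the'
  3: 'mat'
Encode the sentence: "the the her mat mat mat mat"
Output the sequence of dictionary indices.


Look up each word in the dictionary:
  'the' -> 2
  'the' -> 2
  'her' -> 0
  'mat' -> 3
  'mat' -> 3
  'mat' -> 3
  'mat' -> 3

Encoded: [2, 2, 0, 3, 3, 3, 3]


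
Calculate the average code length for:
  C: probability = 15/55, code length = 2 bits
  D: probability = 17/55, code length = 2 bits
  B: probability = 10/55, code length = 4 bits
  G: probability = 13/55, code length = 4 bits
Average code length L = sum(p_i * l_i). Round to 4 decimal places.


Weighted contributions p_i * l_i:
  C: (15/55) * 2 = 30/55
  D: (17/55) * 2 = 34/55
  B: (10/55) * 4 = 40/55
  G: (13/55) * 4 = 52/55
Sum = (30 + 34 + 40 + 52)/55 = 156/55

L = 156/55 = 2.8364 bits/symbol


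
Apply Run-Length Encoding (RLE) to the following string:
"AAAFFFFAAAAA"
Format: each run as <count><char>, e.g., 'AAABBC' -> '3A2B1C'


Scanning runs left to right:
  i=0: run of 'A' x 3 -> '3A'
  i=3: run of 'F' x 4 -> '4F'
  i=7: run of 'A' x 5 -> '5A'

RLE = 3A4F5A


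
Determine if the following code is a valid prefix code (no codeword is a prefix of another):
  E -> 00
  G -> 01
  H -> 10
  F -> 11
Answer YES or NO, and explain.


Checking each pair (does one codeword prefix another?):
  E='00' vs G='01': no prefix
  E='00' vs H='10': no prefix
  E='00' vs F='11': no prefix
  G='01' vs E='00': no prefix
  G='01' vs H='10': no prefix
  G='01' vs F='11': no prefix
  H='10' vs E='00': no prefix
  H='10' vs G='01': no prefix
  H='10' vs F='11': no prefix
  F='11' vs E='00': no prefix
  F='11' vs G='01': no prefix
  F='11' vs H='10': no prefix
No violation found over all pairs.

YES -- this is a valid prefix code. No codeword is a prefix of any other codeword.


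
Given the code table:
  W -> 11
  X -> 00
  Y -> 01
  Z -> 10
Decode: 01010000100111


Decoding:
01 -> Y
01 -> Y
00 -> X
00 -> X
10 -> Z
01 -> Y
11 -> W


Result: YYXXZYW


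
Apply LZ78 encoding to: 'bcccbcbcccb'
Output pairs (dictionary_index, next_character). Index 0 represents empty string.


LZ78 encoding steps:
Dictionary: {0: ''}
Step 1: w='' (idx 0), next='b' -> output (0, 'b'), add 'b' as idx 1
Step 2: w='' (idx 0), next='c' -> output (0, 'c'), add 'c' as idx 2
Step 3: w='c' (idx 2), next='c' -> output (2, 'c'), add 'cc' as idx 3
Step 4: w='b' (idx 1), next='c' -> output (1, 'c'), add 'bc' as idx 4
Step 5: w='bc' (idx 4), next='c' -> output (4, 'c'), add 'bcc' as idx 5
Step 6: w='c' (idx 2), next='b' -> output (2, 'b'), add 'cb' as idx 6


Encoded: [(0, 'b'), (0, 'c'), (2, 'c'), (1, 'c'), (4, 'c'), (2, 'b')]


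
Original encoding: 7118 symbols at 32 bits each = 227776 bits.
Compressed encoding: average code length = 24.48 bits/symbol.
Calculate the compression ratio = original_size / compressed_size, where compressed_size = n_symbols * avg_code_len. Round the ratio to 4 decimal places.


original_size = n_symbols * orig_bits = 7118 * 32 = 227776 bits
compressed_size = n_symbols * avg_code_len = 7118 * 24.48 = 174248.64 bits
ratio = original_size / compressed_size = 227776 / 174248.64 = 1.3072

Compression ratio = 1.3072


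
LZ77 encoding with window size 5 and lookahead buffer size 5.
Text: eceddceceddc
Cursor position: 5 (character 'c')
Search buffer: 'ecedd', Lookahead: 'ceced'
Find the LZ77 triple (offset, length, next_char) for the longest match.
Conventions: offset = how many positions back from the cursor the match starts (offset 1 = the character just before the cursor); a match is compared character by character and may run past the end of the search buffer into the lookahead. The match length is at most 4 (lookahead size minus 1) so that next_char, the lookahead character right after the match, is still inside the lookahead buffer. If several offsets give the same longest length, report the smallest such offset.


Try each offset into the search buffer:
  offset=1 (pos 4, char 'd'): match length 0
  offset=2 (pos 3, char 'd'): match length 0
  offset=3 (pos 2, char 'e'): match length 0
  offset=4 (pos 1, char 'c'): match length 2
  offset=5 (pos 0, char 'e'): match length 0
Longest match has length 2 at offset 4.
next_char = character at position 5 + 2 = 7 -> 'c'

Best match: offset=4, length=2 (matching 'ce' starting at position 1)
LZ77 triple: (4, 2, 'c')


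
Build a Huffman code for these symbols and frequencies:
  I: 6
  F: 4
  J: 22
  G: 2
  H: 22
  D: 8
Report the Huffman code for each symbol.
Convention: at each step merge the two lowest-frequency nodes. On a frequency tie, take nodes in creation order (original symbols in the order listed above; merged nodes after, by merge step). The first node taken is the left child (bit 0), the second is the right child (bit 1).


Huffman tree construction:
Step 1: Merge G(2) + F(4) = 6
Step 2: Merge I(6) + (G+F)(6) = 12
Step 3: Merge D(8) + (I+(G+F))(12) = 20
Step 4: Merge (D+(I+(G+F)))(20) + J(22) = 42
Step 5: Merge H(22) + ((D+(I+(G+F)))+J)(42) = 64
Read each symbol's code off the tree from the root (left child = 0, right child = 1).

Codes:
  I: 1010 (length 4)
  F: 10111 (length 5)
  J: 11 (length 2)
  G: 10110 (length 5)
  H: 0 (length 1)
  D: 100 (length 3)
Average code length: 144/64 = 2.2500 bits/symbol


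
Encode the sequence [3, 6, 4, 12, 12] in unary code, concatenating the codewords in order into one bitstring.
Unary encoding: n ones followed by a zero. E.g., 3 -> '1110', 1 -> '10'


Encode each number as n ones followed by a terminating 0:
  3 -> 1110 (4 bits)
  6 -> 1111110 (7 bits)
  4 -> 11110 (5 bits)
  12 -> 1111111111110 (13 bits)
  12 -> 1111111111110 (13 bits)
Total length = 4 + 7 + 5 + 13 + 13 = 42 bits.

Unary([3, 6, 4, 12, 12]) = 111011111101111011111111111101111111111110 (42 bits)


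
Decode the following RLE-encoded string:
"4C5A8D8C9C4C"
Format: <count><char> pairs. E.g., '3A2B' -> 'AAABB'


Expanding each <count><char> pair:
  4C -> 'CCCC'
  5A -> 'AAAAA'
  8D -> 'DDDDDDDD'
  8C -> 'CCCCCCCC'
  9C -> 'CCCCCCCCC'
  4C -> 'CCCC'

Decoded = CCCCAAAAADDDDDDDDCCCCCCCCCCCCCCCCCCCCC


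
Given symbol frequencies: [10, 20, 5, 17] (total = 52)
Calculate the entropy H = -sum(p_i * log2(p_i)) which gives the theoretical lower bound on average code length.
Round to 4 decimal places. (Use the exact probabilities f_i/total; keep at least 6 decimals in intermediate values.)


Per-symbol terms -p_i * log2(p_i) with p_i = f_i/52:
  p = 10/52 = 0.192308: log2(p) = -2.378512, -p*log2(p) = 0.457406
  p = 20/52 = 0.384615: log2(p) = -1.378512, -p*log2(p) = 0.530197
  p = 5/52 = 0.096154: log2(p) = -3.378512, -p*log2(p) = 0.324857
  p = 17/52 = 0.326923: log2(p) = -1.612977, -p*log2(p) = 0.527319
H = 0.457406 + 0.530197 + 0.324857 + 0.527319 = 1.839779

H = 1.8398 bits/symbol


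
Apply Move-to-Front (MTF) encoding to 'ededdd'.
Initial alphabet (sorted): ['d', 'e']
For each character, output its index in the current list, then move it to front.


MTF encoding:
'e': index 1 in ['d', 'e'] -> ['e', 'd']
'd': index 1 in ['e', 'd'] -> ['d', 'e']
'e': index 1 in ['d', 'e'] -> ['e', 'd']
'd': index 1 in ['e', 'd'] -> ['d', 'e']
'd': index 0 in ['d', 'e'] -> ['d', 'e']
'd': index 0 in ['d', 'e'] -> ['d', 'e']


Output: [1, 1, 1, 1, 0, 0]


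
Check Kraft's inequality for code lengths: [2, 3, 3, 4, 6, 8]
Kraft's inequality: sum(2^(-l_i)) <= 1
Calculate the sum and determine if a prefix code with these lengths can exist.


Sum = 2^(-2) + 2^(-3) + 2^(-3) + 2^(-4) + 2^(-6) + 2^(-8)
    = 0.25 + 0.125 + 0.125 + 0.0625 + 0.015625 + 0.00390625
    = 149/256 = 0.58203125
Since 0.58203125 <= 1, Kraft's inequality IS satisfied.
A prefix code with these lengths CAN exist.

Kraft sum = 0.58203125. Satisfied.


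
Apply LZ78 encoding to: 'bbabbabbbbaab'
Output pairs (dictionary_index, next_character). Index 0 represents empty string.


LZ78 encoding steps:
Dictionary: {0: ''}
Step 1: w='' (idx 0), next='b' -> output (0, 'b'), add 'b' as idx 1
Step 2: w='b' (idx 1), next='a' -> output (1, 'a'), add 'ba' as idx 2
Step 3: w='b' (idx 1), next='b' -> output (1, 'b'), add 'bb' as idx 3
Step 4: w='' (idx 0), next='a' -> output (0, 'a'), add 'a' as idx 4
Step 5: w='bb' (idx 3), next='b' -> output (3, 'b'), add 'bbb' as idx 5
Step 6: w='ba' (idx 2), next='a' -> output (2, 'a'), add 'baa' as idx 6
Step 7: w='b' (idx 1), end of input -> output (1, '')


Encoded: [(0, 'b'), (1, 'a'), (1, 'b'), (0, 'a'), (3, 'b'), (2, 'a'), (1, '')]


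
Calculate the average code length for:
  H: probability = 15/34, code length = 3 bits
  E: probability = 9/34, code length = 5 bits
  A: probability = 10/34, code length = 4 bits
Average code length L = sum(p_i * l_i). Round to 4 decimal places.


Weighted contributions p_i * l_i:
  H: (15/34) * 3 = 45/34
  E: (9/34) * 5 = 45/34
  A: (10/34) * 4 = 40/34
Sum = (45 + 45 + 40)/34 = 130/34

L = 130/34 = 3.8235 bits/symbol


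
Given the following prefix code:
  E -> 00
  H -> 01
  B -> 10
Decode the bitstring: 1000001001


Decoding step by step:
Bits 10 -> B
Bits 00 -> E
Bits 00 -> E
Bits 10 -> B
Bits 01 -> H


Decoded message: BEEBH


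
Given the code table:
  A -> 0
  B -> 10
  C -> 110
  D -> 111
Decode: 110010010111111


Decoding:
110 -> C
0 -> A
10 -> B
0 -> A
10 -> B
111 -> D
111 -> D


Result: CABABDD


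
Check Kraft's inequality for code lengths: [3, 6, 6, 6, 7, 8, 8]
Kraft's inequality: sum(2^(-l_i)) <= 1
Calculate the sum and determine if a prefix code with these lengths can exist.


Sum = 2^(-3) + 2^(-6) + 2^(-6) + 2^(-6) + 2^(-7) + 2^(-8) + 2^(-8)
    = 0.125 + 0.015625 + 0.015625 + 0.015625 + 0.0078125 + 0.00390625 + 0.00390625
    = 48/256 = 0.1875
Since 0.1875 <= 1, Kraft's inequality IS satisfied.
A prefix code with these lengths CAN exist.

Kraft sum = 0.1875. Satisfied.


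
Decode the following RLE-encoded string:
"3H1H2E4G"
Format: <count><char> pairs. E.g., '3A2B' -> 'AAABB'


Expanding each <count><char> pair:
  3H -> 'HHH'
  1H -> 'H'
  2E -> 'EE'
  4G -> 'GGGG'

Decoded = HHHHEEGGGG


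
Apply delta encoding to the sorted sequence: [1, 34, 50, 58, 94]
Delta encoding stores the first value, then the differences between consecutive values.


First value: 1
Deltas:
  34 - 1 = 33
  50 - 34 = 16
  58 - 50 = 8
  94 - 58 = 36


Delta encoded: [1, 33, 16, 8, 36]


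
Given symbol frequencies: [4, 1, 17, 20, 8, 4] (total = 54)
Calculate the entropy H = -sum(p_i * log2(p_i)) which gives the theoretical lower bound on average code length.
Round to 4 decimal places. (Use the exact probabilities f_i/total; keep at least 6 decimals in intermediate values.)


Per-symbol terms -p_i * log2(p_i) with p_i = f_i/54:
  p = 4/54 = 0.074074: log2(p) = -3.754888, -p*log2(p) = 0.278140
  p = 1/54 = 0.018519: log2(p) = -5.754888, -p*log2(p) = 0.106572
  p = 17/54 = 0.314815: log2(p) = -1.667425, -p*log2(p) = 0.524930
  p = 20/54 = 0.370370: log2(p) = -1.432959, -p*log2(p) = 0.530726
  p = 8/54 = 0.148148: log2(p) = -2.754888, -p*log2(p) = 0.408131
  p = 4/54 = 0.074074: log2(p) = -3.754888, -p*log2(p) = 0.278140
H = 0.278140 + 0.106572 + 0.524930 + 0.530726 + 0.408131 + 0.278140 = 2.126639

H = 2.1266 bits/symbol


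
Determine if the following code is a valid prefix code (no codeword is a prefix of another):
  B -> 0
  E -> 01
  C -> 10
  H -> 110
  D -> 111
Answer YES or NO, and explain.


Checking each pair (does one codeword prefix another?):
  B='0' vs E='01': prefix -- VIOLATION

NO -- this is NOT a valid prefix code. B (0) is a prefix of E (01).


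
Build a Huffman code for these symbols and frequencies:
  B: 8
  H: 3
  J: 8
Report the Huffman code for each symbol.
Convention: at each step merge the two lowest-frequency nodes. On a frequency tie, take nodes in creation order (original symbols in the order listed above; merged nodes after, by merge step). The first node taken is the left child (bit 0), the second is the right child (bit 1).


Huffman tree construction:
Step 1: Merge H(3) + B(8) = 11
Step 2: Merge J(8) + (H+B)(11) = 19
Read each symbol's code off the tree from the root (left child = 0, right child = 1).

Codes:
  B: 11 (length 2)
  H: 10 (length 2)
  J: 0 (length 1)
Average code length: 30/19 = 1.5789 bits/symbol


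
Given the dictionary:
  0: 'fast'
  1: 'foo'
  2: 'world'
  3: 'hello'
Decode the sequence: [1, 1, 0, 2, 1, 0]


Look up each index in the dictionary:
  1 -> 'foo'
  1 -> 'foo'
  0 -> 'fast'
  2 -> 'world'
  1 -> 'foo'
  0 -> 'fast'

Decoded: "foo foo fast world foo fast"


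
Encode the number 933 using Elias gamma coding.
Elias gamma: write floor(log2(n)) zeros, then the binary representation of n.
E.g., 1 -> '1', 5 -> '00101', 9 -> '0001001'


num_bits = floor(log2(933)) + 1 = 10
leading_zeros = num_bits - 1 = 9
binary(933) = 1110100101

Elias gamma(933) = '000000000' + '1110100101' = 0000000001110100101 (19 bits)


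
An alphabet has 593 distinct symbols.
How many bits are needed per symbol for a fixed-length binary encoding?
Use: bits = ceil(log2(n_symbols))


log2(593) = 9.2119
Bracket: 2^9 = 512 < 593 <= 2^10 = 1024
So ceil(log2(593)) = 10

bits = ceil(log2(593)) = ceil(9.2119) = 10 bits


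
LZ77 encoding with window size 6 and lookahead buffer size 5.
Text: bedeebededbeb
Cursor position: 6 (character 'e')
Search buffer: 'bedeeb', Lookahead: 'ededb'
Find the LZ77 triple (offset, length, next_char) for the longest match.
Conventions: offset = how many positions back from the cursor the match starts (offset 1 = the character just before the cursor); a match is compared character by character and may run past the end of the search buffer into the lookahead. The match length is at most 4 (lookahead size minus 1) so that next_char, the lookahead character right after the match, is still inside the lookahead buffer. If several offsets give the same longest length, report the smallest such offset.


Try each offset into the search buffer:
  offset=1 (pos 5, char 'b'): match length 0
  offset=2 (pos 4, char 'e'): match length 1
  offset=3 (pos 3, char 'e'): match length 1
  offset=4 (pos 2, char 'd'): match length 0
  offset=5 (pos 1, char 'e'): match length 3
  offset=6 (pos 0, char 'b'): match length 0
Longest match has length 3 at offset 5.
next_char = character at position 6 + 3 = 9 -> 'd'

Best match: offset=5, length=3 (matching 'ede' starting at position 1)
LZ77 triple: (5, 3, 'd')


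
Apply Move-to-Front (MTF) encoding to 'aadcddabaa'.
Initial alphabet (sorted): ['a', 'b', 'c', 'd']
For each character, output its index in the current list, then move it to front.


MTF encoding:
'a': index 0 in ['a', 'b', 'c', 'd'] -> ['a', 'b', 'c', 'd']
'a': index 0 in ['a', 'b', 'c', 'd'] -> ['a', 'b', 'c', 'd']
'd': index 3 in ['a', 'b', 'c', 'd'] -> ['d', 'a', 'b', 'c']
'c': index 3 in ['d', 'a', 'b', 'c'] -> ['c', 'd', 'a', 'b']
'd': index 1 in ['c', 'd', 'a', 'b'] -> ['d', 'c', 'a', 'b']
'd': index 0 in ['d', 'c', 'a', 'b'] -> ['d', 'c', 'a', 'b']
'a': index 2 in ['d', 'c', 'a', 'b'] -> ['a', 'd', 'c', 'b']
'b': index 3 in ['a', 'd', 'c', 'b'] -> ['b', 'a', 'd', 'c']
'a': index 1 in ['b', 'a', 'd', 'c'] -> ['a', 'b', 'd', 'c']
'a': index 0 in ['a', 'b', 'd', 'c'] -> ['a', 'b', 'd', 'c']


Output: [0, 0, 3, 3, 1, 0, 2, 3, 1, 0]


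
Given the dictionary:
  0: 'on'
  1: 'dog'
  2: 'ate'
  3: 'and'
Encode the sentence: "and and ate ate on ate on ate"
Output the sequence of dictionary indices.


Look up each word in the dictionary:
  'and' -> 3
  'and' -> 3
  'ate' -> 2
  'ate' -> 2
  'on' -> 0
  'ate' -> 2
  'on' -> 0
  'ate' -> 2

Encoded: [3, 3, 2, 2, 0, 2, 0, 2]


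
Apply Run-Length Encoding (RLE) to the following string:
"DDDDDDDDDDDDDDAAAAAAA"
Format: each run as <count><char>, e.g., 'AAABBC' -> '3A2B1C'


Scanning runs left to right:
  i=0: run of 'D' x 14 -> '14D'
  i=14: run of 'A' x 7 -> '7A'

RLE = 14D7A


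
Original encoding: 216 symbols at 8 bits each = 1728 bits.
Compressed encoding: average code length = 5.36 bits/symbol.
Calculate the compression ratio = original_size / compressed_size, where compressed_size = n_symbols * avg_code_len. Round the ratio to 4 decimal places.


original_size = n_symbols * orig_bits = 216 * 8 = 1728 bits
compressed_size = n_symbols * avg_code_len = 216 * 5.36 = 1157.76 bits
ratio = original_size / compressed_size = 1728 / 1157.76 = 1.4925

Compression ratio = 1.4925


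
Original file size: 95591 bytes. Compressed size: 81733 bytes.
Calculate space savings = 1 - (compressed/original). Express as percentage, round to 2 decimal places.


ratio = compressed/original = 81733/95591 = 0.855028
savings = 1 - ratio = 1 - 0.855028 = 0.144972
as a percentage: 0.144972 * 100 = 14.5%

Space savings = 1 - 81733/95591 = 14.5%


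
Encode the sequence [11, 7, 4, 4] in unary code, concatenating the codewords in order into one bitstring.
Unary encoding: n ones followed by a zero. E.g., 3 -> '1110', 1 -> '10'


Encode each number as n ones followed by a terminating 0:
  11 -> 111111111110 (12 bits)
  7 -> 11111110 (8 bits)
  4 -> 11110 (5 bits)
  4 -> 11110 (5 bits)
Total length = 12 + 8 + 5 + 5 = 30 bits.

Unary([11, 7, 4, 4]) = 111111111110111111101111011110 (30 bits)


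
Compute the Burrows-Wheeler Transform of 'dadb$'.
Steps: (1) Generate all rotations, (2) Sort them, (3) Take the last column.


Rotations (sorted):
  0: $dadb -> last char: b
  1: adb$d -> last char: d
  2: b$dad -> last char: d
  3: dadb$ -> last char: $
  4: db$da -> last char: a


BWT = bdd$a


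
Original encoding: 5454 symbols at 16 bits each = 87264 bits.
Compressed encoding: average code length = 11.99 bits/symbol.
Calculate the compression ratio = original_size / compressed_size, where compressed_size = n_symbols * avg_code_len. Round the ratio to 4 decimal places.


original_size = n_symbols * orig_bits = 5454 * 16 = 87264 bits
compressed_size = n_symbols * avg_code_len = 5454 * 11.99 = 65393.46 bits
ratio = original_size / compressed_size = 87264 / 65393.46 = 1.3344

Compression ratio = 1.3344


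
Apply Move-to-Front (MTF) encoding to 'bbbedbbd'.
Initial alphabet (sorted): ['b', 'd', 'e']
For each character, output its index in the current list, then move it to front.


MTF encoding:
'b': index 0 in ['b', 'd', 'e'] -> ['b', 'd', 'e']
'b': index 0 in ['b', 'd', 'e'] -> ['b', 'd', 'e']
'b': index 0 in ['b', 'd', 'e'] -> ['b', 'd', 'e']
'e': index 2 in ['b', 'd', 'e'] -> ['e', 'b', 'd']
'd': index 2 in ['e', 'b', 'd'] -> ['d', 'e', 'b']
'b': index 2 in ['d', 'e', 'b'] -> ['b', 'd', 'e']
'b': index 0 in ['b', 'd', 'e'] -> ['b', 'd', 'e']
'd': index 1 in ['b', 'd', 'e'] -> ['d', 'b', 'e']


Output: [0, 0, 0, 2, 2, 2, 0, 1]


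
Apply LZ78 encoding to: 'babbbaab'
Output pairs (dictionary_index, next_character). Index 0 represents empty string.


LZ78 encoding steps:
Dictionary: {0: ''}
Step 1: w='' (idx 0), next='b' -> output (0, 'b'), add 'b' as idx 1
Step 2: w='' (idx 0), next='a' -> output (0, 'a'), add 'a' as idx 2
Step 3: w='b' (idx 1), next='b' -> output (1, 'b'), add 'bb' as idx 3
Step 4: w='b' (idx 1), next='a' -> output (1, 'a'), add 'ba' as idx 4
Step 5: w='a' (idx 2), next='b' -> output (2, 'b'), add 'ab' as idx 5


Encoded: [(0, 'b'), (0, 'a'), (1, 'b'), (1, 'a'), (2, 'b')]


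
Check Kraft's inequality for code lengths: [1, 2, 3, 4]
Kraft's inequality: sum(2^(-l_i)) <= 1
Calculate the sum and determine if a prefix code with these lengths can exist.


Sum = 2^(-1) + 2^(-2) + 2^(-3) + 2^(-4)
    = 0.5 + 0.25 + 0.125 + 0.0625
    = 15/16 = 0.9375
Since 0.9375 <= 1, Kraft's inequality IS satisfied.
A prefix code with these lengths CAN exist.

Kraft sum = 0.9375. Satisfied.


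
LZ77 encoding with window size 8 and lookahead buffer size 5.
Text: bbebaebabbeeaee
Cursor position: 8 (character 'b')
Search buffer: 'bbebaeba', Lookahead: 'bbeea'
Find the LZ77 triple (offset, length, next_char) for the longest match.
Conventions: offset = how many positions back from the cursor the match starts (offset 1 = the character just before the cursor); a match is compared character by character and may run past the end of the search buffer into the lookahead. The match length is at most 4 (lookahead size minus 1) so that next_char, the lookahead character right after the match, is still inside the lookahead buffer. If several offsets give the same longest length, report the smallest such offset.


Try each offset into the search buffer:
  offset=1 (pos 7, char 'a'): match length 0
  offset=2 (pos 6, char 'b'): match length 1
  offset=3 (pos 5, char 'e'): match length 0
  offset=4 (pos 4, char 'a'): match length 0
  offset=5 (pos 3, char 'b'): match length 1
  offset=6 (pos 2, char 'e'): match length 0
  offset=7 (pos 1, char 'b'): match length 1
  offset=8 (pos 0, char 'b'): match length 3
Longest match has length 3 at offset 8.
next_char = character at position 8 + 3 = 11 -> 'e'

Best match: offset=8, length=3 (matching 'bbe' starting at position 0)
LZ77 triple: (8, 3, 'e')


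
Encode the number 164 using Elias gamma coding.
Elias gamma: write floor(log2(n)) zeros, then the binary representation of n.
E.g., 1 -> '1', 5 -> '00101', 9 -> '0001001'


num_bits = floor(log2(164)) + 1 = 8
leading_zeros = num_bits - 1 = 7
binary(164) = 10100100

Elias gamma(164) = '0000000' + '10100100' = 000000010100100 (15 bits)


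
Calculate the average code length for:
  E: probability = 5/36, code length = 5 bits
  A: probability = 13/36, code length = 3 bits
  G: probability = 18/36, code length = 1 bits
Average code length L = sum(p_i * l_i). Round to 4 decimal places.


Weighted contributions p_i * l_i:
  E: (5/36) * 5 = 25/36
  A: (13/36) * 3 = 39/36
  G: (18/36) * 1 = 18/36
Sum = (25 + 39 + 18)/36 = 82/36

L = 82/36 = 2.2778 bits/symbol


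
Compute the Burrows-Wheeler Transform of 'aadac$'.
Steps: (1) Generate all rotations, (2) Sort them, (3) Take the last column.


Rotations (sorted):
  0: $aadac -> last char: c
  1: aadac$ -> last char: $
  2: ac$aad -> last char: d
  3: adac$a -> last char: a
  4: c$aada -> last char: a
  5: dac$aa -> last char: a


BWT = c$daaa


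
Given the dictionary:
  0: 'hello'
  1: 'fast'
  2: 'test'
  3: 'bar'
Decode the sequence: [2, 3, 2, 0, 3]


Look up each index in the dictionary:
  2 -> 'test'
  3 -> 'bar'
  2 -> 'test'
  0 -> 'hello'
  3 -> 'bar'

Decoded: "test bar test hello bar"


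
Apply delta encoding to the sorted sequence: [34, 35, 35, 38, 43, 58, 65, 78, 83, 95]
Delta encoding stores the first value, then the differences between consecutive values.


First value: 34
Deltas:
  35 - 34 = 1
  35 - 35 = 0
  38 - 35 = 3
  43 - 38 = 5
  58 - 43 = 15
  65 - 58 = 7
  78 - 65 = 13
  83 - 78 = 5
  95 - 83 = 12


Delta encoded: [34, 1, 0, 3, 5, 15, 7, 13, 5, 12]
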